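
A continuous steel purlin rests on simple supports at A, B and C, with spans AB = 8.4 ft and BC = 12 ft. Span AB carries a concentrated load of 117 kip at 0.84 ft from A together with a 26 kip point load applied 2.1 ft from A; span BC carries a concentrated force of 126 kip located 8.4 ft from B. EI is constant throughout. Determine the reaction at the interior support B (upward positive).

Release continuity at B by inserting a hinge; the redundant is the internal moment M_B. The primary structure is two simply-supported spans AB and BC.
Rotations at B on the released spans (each span's end-slope, ×1/EI):
  span AB: point load 117 at a = 0.84: Pab(L + a)/(6LEI) = 136.2/EI
  span AB: point load 26 at a = 2.1: Pab(L + a)/(6LEI) = 71.66/EI
  span BC: point load 126 at a = 8.4: Pab(L + b)/(6LEI) = 825.6/EI
  relative rotation θ_0 = (207.9 + 825.6)/EI = 1033/EI
A unit hogging moment at B produces rotation L₁/(3EI) + L₂/(3EI) = 6.8/EI.
Slope continuity at B: θ_0 = M_B·6.8/EI, so M_B = 1033/6.8 = 152 kip·ft (hogging).
Span AB, ΣM about A with M_B applied at B: R_B^{AB}·8.4 = 152.9 + 152, so R_B^{AB} = 36.29 kip and R_A = 143 − 36.29 = 106.7 kip.
Span BC, ΣM about C: R_B^{BC}·12 = 453.6 + 152, so R_B^{BC} = 50.46 kip and R_C = 126 − 50.46 = 75.54 kip.
R_B = 36.29 + 50.46 = 86.76 kip.

R_B = 86.76 kip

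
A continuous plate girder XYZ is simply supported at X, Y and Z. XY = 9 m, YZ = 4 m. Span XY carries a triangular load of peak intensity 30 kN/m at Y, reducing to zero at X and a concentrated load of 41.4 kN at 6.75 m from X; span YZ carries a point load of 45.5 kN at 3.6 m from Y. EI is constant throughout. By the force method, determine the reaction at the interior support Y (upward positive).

Take M_Y as the redundant. Released structure: two simple spans XY and YZ with a hinge at Y.
End slopes at the hinge Y, treating each span as simply supported:
  span XY: triangular load, peak 30: w₀L³/(45EI) = 486/EI
  span XY: point load 41.4 at a = 6.75: Pab(L + a)/(6LEI) = 183.4/EI
  span YZ: point load 45.5 at a = 3.6: Pab(L + b)/(6LEI) = 12.01/EI
  relative rotation θ_0 = (669.4 + 12.01)/EI = 681.4/EI
A unit hogging moment at Y produces rotation L₁/(3EI) + L₂/(3EI) = 4.333/EI.
Slope continuity at Y: θ_0 = M_Y·4.333/EI, so M_Y = 681.4/4.333 = 157.2 kN·m (hogging).
Span XY, ΣM about X with M_Y applied at Y: R_Y^{XY}·9 = 1089 + 157.2, so R_Y^{XY} = 138.5 kN and R_X = 176.4 − 138.5 = 37.88 kN.
Span YZ, ΣM about Z: R_Y^{YZ}·4 = 18.2 + 157.2, so R_Y^{YZ} = 43.86 kN and R_Z = 45.5 − 43.86 = 1.638 kN.
R_Y = 138.5 + 43.86 = 182.4 kN.

R_Y = 182.4 kN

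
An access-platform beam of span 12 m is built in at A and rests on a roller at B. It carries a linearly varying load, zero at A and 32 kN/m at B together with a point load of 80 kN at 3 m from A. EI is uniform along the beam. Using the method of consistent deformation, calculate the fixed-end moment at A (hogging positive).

M_A = 426.3 kN·m

Remove the prop at B; the released (primary) structure is a cantilever built in at A.
Downward deflection at the released point B due to the loads:
  triangular load, peak 32 at the free end: 11w₀L⁴/(120EI) = 60826/EI
  point load 80 at a = 3: Pa²(3L − a)/(6EI) = 3960/EI
  δ_0 = 64786/EI
Flexibility coefficient — unit upward force at B: δ_{BB} = L³/(3EI) = 576/EI.
The prop prevents deflection at B: R_B = δ_0/δ_{BB} = 64786/576 = 112.5 kN.
Moment equilibrium about A: M_A = Σ(load moments about A) − R_B·L = 1776 − 112.5×12 = 426.3 kN·m.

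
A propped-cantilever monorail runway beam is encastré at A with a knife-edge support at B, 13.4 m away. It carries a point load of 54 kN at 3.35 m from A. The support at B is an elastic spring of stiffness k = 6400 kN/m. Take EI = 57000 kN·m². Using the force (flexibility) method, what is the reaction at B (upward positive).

Release the roller at B. Primary structure: cantilever fixed at A.
Deflection at B on the released cantilever, summing each load's contribution:
  point load 54 at a = 3.35: Pa²(3L − a)/(6EI) = 3722/EI
Flexibility coefficient — unit upward force at B: δ_{BB} = L³/(3EI) = 802/EI.
With EI = 57000 kN·m²: δ_0 = 0.065297 m and δ_{BB} = 0.014071 m/kN.
Compatibility — the spring shortens by R_B/k under the reaction it provides: δ_0 − R_B·δ_{BB} = R_B/k. With 1/k = 0.000156 m/kN, R_B = δ_0 / (δ_{BB} + 1/k) = 0.065297 / (0.014071 + 0.000156) = 4.59 kN.

R_B = 4.59 kN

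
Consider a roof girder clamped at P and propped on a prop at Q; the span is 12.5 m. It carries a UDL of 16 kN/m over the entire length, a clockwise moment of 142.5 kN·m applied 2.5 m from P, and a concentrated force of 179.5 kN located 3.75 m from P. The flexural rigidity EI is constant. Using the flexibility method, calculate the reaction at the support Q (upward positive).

R_Q = 103 kN

Remove the prop at Q; the released (primary) structure is a cantilever built in at P.
Deflection at Q on the released cantilever, summing each load's contribution:
  UDL 16: wL⁴/(8EI) = 48828/EI
  clockwise couple 142.5 at a = 2.5: M₀a(2L − a)/(2EI) = 4008/EI
  point load 179.5 at a = 3.75: Pa²(3L − a)/(6EI) = 14199/EI
  δ_0 = 67035/EI
Flexibility coefficient — unit upward force at Q: δ_{QQ} = L³/(3EI) = 651/EI.
Compatibility at Q: δ_0 − R_Q·δ_{QQ} = 0, so R_Q = 67035/651 = 103 kN.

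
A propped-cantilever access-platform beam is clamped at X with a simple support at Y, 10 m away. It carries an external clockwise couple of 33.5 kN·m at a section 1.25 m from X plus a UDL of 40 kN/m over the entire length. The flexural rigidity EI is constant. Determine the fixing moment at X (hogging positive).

M_X = 521.7 kN·m

Remove the prop at Y; the released (primary) structure is a cantilever built in at X.
Deflection at Y on the released cantilever, summing each load's contribution:
  clockwise couple 33.5 at a = 1.25: M₀a(2L − a)/(2EI) = 392.6/EI
  UDL 40: wL⁴/(8EI) = 50000/EI
  δ_0 = 50393/EI
Flexibility coefficient — unit upward force at Y: δ_{YY} = L³/(3EI) = 333.3/EI.
The prop prevents deflection at Y: R_Y = δ_0/δ_{YY} = 50393/333.3 = 151.2 kN.
Moment equilibrium about X: M_X = Σ(load moments about X) − R_Y·L = 2034 − 151.2×10 = 521.7 kN·m.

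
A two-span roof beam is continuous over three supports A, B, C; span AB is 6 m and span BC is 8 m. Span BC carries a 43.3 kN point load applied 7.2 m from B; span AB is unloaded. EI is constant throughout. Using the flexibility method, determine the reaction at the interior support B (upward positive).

Insert a hinge at B; M_B is the redundant, and each span becomes simply supported.
Discontinuity in slope at B on the released structure — sum the simple-span end rotations:
  span BC: point load 43.3 at a = 7.2: Pab(L + b)/(6LEI) = 45.72/EI
  relative rotation θ_0 = (0 + 45.72)/EI = 45.72/EI
A unit hogging moment at B produces rotation L₁/(3EI) + L₂/(3EI) = 4.667/EI.
Slope continuity at B: θ_0 = M_B·4.667/EI, so M_B = 45.72/4.667 = 9.798 kN·m (hogging).
Span AB, ΣM about A with M_B applied at B: R_B^{AB}·6 = 0 + 9.798, so R_B^{AB} = 1.633 kN and R_A = 0 − 1.633 = -1.633 kN.
Span BC, ΣM about C: R_B^{BC}·8 = 34.64 + 9.798, so R_B^{BC} = 5.555 kN and R_C = 43.3 − 5.555 = 37.75 kN.
R_B = 1.633 + 5.555 = 7.188 kN.

R_B = 7.188 kN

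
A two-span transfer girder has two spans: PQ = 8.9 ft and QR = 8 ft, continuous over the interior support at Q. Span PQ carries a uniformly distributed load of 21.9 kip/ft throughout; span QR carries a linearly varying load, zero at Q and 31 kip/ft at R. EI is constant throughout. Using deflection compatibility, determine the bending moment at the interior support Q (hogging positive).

M_Q = 169 kip·ft

Release continuity at Q by inserting a hinge; the redundant is the internal moment M_Q. The primary structure is two simply-supported spans PQ and QR.
Rotations at Q on the released spans (each span's end-slope, ×1/EI):
  span PQ: UDL 21.9: wL³/(24EI) = 643.3/EI
  span QR: triangular load, peak 31: 7w₀L³/(360EI) = 308.6/EI
  relative rotation θ_0 = (643.3 + 308.6)/EI = 951.9/EI
A unit hogging moment at Q produces rotation L₁/(3EI) + L₂/(3EI) = 5.633/EI.
Slope continuity at Q: θ_0 = M_Q·5.633/EI, so M_Q = 951.9/5.633 = 169 kip·ft (hogging).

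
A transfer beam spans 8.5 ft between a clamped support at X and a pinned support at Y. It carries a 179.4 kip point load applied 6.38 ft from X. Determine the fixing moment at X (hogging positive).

Take the reaction at Y as the redundant and release it; the primary structure is a cantilever fixed at X.
Downward deflection at the released point Y due to the loads:
  point load 179.4 at a = 6.38: Pa²(3L − a)/(6EI) = 23270/EI
Flexibility coefficient — unit upward force at Y: δ_{YY} = L³/(3EI) = 204.7/EI.
Compatibility at Y: δ_0 − R_Y·δ_{YY} = 0, so R_Y = 23270/204.7 = 113.7 kip.
Moment equilibrium about X: M_X = Σ(load moments about X) − R_Y·L = 1145 − 113.7×8.5 = 178.3 kip·ft.

M_X = 178.3 kip·ft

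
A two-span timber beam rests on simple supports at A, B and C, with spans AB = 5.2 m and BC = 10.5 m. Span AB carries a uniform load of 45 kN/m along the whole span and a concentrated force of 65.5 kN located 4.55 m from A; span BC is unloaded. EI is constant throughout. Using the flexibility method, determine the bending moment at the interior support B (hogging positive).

M_B = 61.94 kN·m

Take M_B as the redundant. Released structure: two simple spans AB and BC with a hinge at B.
End slopes at the hinge B, treating each span as simply supported:
  span AB: UDL 45: wL³/(24EI) = 263.6/EI
  span AB: point load 65.5 at a = 4.55: Pab(L + a)/(6LEI) = 60.54/EI
  relative rotation θ_0 = (324.2 + 0)/EI = 324.2/EI
A unit hogging moment at B produces rotation L₁/(3EI) + L₂/(3EI) = 5.233/EI.
Slope continuity at B: θ_0 = M_B·5.233/EI, so M_B = 324.2/5.233 = 61.94 kN·m (hogging).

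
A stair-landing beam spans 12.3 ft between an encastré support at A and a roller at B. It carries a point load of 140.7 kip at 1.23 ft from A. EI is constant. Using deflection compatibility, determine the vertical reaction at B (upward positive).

Remove the prop at B; the released (primary) structure is a cantilever built in at A.
Deflection at B on the released cantilever, summing each load's contribution:
  point load 140.7 at a = 1.23: Pa²(3L − a)/(6EI) = 1265/EI
Tip deflection under a unit load at B: L³/(3EI) = 620.3/EI.
The prop prevents deflection at B: R_B = δ_0/δ_{BB} = 1265/620.3 = 2.04 kip.

R_B = 2.04 kip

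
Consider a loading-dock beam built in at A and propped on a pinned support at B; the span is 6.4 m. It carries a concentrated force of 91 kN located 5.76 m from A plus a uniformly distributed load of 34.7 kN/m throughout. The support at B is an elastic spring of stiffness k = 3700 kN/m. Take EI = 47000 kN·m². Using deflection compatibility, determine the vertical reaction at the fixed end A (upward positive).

R_A = 172.8 kN

Remove the prop at B; the released (primary) structure is a cantilever built in at A.
Deflection at B on the released cantilever, summing each load's contribution:
  point load 91 at a = 5.76: Pa²(3L − a)/(6EI) = 6763/EI
  UDL 34.7: wL⁴/(8EI) = 7277/EI
  δ_0 = 14040/EI
Flexibility coefficient — unit upward force at B: δ_{BB} = L³/(3EI) = 87.38/EI.
With EI = 47000 kN·m²: δ_0 = 0.29872 m and δ_{BB} = 0.001859 m/kN.
Compatibility — the spring shortens by R_B/k under the reaction it provides: δ_0 − R_B·δ_{BB} = R_B/k. With 1/k = 0.00027 m/kN, R_B = δ_0 / (δ_{BB} + 1/k) = 0.29872 / (0.001859 + 0.00027) = 140.3 kN.
Vertical equilibrium: R_A = ΣP − R_B = 313.1 − 140.3 = 172.8 kN.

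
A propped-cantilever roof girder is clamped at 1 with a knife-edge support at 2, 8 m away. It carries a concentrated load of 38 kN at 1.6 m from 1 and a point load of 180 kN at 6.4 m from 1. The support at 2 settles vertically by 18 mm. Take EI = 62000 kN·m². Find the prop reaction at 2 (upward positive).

Take the reaction at 2 as the redundant and release it; the primary structure is a cantilever fixed at 1.
Primary-structure tip deflection at 2 by superposition:
  point load 38 at a = 1.6: Pa²(3L − a)/(6EI) = 363.2/EI
  point load 180 at a = 6.4: Pa²(3L − a)/(6EI) = 21627/EI
  δ_0 = 21990/EI
Flexibility coefficient — unit upward force at 2: δ_{22} = L³/(3EI) = 170.7/EI.
With EI = 62000 kN·m²: δ_0 = 0.35468 m and δ_{22} = 0.002753 m/kN.
Compatibility — the beam at 2 must follow the support down by 0.018 m: δ_0 − R_2·δ_{22} = 0.018, so R_2 = (0.35468 − 0.018)/0.002753 = 122.3 kN.

R_2 = 122.3 kN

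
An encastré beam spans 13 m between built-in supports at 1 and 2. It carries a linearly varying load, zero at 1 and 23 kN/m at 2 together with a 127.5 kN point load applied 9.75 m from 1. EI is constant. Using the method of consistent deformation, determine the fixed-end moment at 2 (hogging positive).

M_2 = 427.4 kN·m

Take the two fixed-end moments M_1, M_2 as redundants; the released structure is the simple span 12.
End rotations of the released simple span under the applied load (×1/EI):
  at 1: triangular load, peak 23: 7w₀L³/(360EI) = 982.5/EI
  at 2: triangular load, peak 23: w₀L³/(45EI) = 1123/EI
  at 1: point load 127.5 at a = 9.75: Pab(L + b)/(6LEI) = 841.7/EI
  at 2: point load 127.5 at a = 9.75: Pab(L + a)/(6LEI) = 1178/EI
  θ_10 = 1824/EI,  θ_20 = 2301/EI
Flexibility coefficients: a unit moment at one end gives L/(3EI) there and L/(6EI) at the far end, so f₁₁ = f₂₂ = 4.333/EI and f₁₂ = f₂₁ = 2.167/EI.
Compatibility — zero rotation at each built-in end:
  4.333 M_1 + 2.167 M_2 = 1824
  2.167 M_1 + 4.333 M_2 = 2301
Solving the pair gives M_1 = 207.3 kN·m and M_2 = 427.4 kN·m (hogging).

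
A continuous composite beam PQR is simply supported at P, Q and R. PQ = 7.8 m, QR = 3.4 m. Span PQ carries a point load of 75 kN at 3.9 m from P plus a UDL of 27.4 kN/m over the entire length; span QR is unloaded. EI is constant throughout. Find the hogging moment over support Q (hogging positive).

M_Q = 221.5 kN·m

Insert a hinge at Q; M_Q is the redundant, and each span becomes simply supported.
Rotations at Q on the released spans (each span's end-slope, ×1/EI):
  span PQ: point load 75 at a = 3.9: Pab(L + a)/(6LEI) = 285.2/EI
  span PQ: UDL 27.4: wL³/(24EI) = 541.8/EI
  relative rotation θ_0 = (827 + 0)/EI = 827/EI
A unit hogging moment at Q produces rotation L₁/(3EI) + L₂/(3EI) = 3.733/EI.
Compatibility: M_Q·(L₁+L₂)/(3EI) = θ_0, giving M_Q = 221.5 kN·m (hogging).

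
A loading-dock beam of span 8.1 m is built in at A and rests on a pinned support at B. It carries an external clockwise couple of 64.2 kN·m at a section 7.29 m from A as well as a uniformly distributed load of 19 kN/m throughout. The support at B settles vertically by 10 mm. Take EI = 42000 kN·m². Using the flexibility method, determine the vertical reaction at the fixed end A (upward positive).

Choose R_B as the redundant. The primary structure is the cantilever fixed at A.
Downward deflection at the released point B due to the loads:
  clockwise couple 64.2 at a = 7.29: M₀a(2L − a)/(2EI) = 2085/EI
  UDL 19: wL⁴/(8EI) = 10224/EI
  δ_0 = 12309/EI
Flexibility coefficient — unit upward force at B: δ_{BB} = L³/(3EI) = 177.1/EI.
With EI = 42000 kN·m²: δ_0 = 0.29306 m and δ_{BB} = 0.004218 m/kN.
Compatibility — the beam at B must follow the support down by 0.01 m: δ_0 − R_B·δ_{BB} = 0.01, so R_B = (0.29306 − 0.01)/0.004218 = 67.11 kN.
Vertical equilibrium: R_A = ΣP − R_B = 153.9 − 67.11 = 86.79 kN.

R_A = 86.79 kN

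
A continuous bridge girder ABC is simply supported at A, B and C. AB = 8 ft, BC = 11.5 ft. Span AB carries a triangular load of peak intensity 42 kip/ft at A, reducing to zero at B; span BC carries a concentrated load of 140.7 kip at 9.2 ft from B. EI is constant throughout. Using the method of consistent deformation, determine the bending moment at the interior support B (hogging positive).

M_B = 155.9 kip·ft

Insert a hinge at B; M_B is the redundant, and each span becomes simply supported.
Discontinuity in slope at B on the released structure — sum the simple-span end rotations:
  span AB: triangular load, peak 42: 7w₀L³/(360EI) = 418.1/EI
  span BC: point load 140.7 at a = 9.2: Pab(L + b)/(6LEI) = 595.4/EI
  relative rotation θ_0 = (418.1 + 595.4)/EI = 1014/EI
A unit hogging moment at B produces rotation L₁/(3EI) + L₂/(3EI) = 6.5/EI.
Compatibility: M_B·(L₁+L₂)/(3EI) = θ_0, giving M_B = 155.9 kip·ft (hogging).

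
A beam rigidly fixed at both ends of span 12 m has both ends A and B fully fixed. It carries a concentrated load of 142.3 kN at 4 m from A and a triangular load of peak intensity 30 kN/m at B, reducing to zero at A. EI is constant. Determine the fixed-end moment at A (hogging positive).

Take the two fixed-end moments M_A, M_B as redundants; the released structure is the simple span AB.
End rotations of the released simple span under the applied load (×1/EI):
  at A: point load 142.3 at a = 4: Pab(L + b)/(6LEI) = 1265/EI
  at B: point load 142.3 at a = 4: Pab(L + a)/(6LEI) = 1012/EI
  at A: triangular load, peak 30: 7w₀L³/(360EI) = 1008/EI
  at B: triangular load, peak 30: w₀L³/(45EI) = 1152/EI
  θ_A0 = 2273/EI,  θ_B0 = 2164/EI
Flexibility coefficients: a unit moment at one end gives L/(3EI) there and L/(6EI) at the far end, so f₁₁ = f₂₂ = 4/EI and f₁₂ = f₂₁ = 2/EI.
Compatibility — zero rotation at each built-in end:
  4 M_A + 2 M_B = 2273
  2 M_A + 4 M_B = 2164
Solving the pair gives M_A = 397 kN·m and M_B = 342.5 kN·m (hogging).

M_A = 397 kN·m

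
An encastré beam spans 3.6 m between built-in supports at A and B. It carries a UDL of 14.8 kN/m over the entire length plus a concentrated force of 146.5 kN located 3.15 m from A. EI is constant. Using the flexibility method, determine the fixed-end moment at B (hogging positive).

M_B = 66.46 kN·m

Release both end moments; the primary structure is a simply-supported span AB with redundants M_A and M_B.
Simple-span end rotations at A and B under the given loads:
  at A: UDL 14.8: wL³/(24EI) = 28.77/EI
  at B: UDL 14.8: wL³/(24EI) = 28.77/EI
  at A: point load 146.5 at a = 3.15: Pab(L + b)/(6LEI) = 38.94/EI
  at B: point load 146.5 at a = 3.15: Pab(L + a)/(6LEI) = 64.89/EI
  θ_A0 = 67.71/EI,  θ_B0 = 93.67/EI
Flexibility coefficients: a unit moment at one end gives L/(3EI) there and L/(6EI) at the far end, so f₁₁ = f₂₂ = 1.2/EI and f₁₂ = f₂₁ = 0.6/EI.
Compatibility — zero rotation at each built-in end:
  1.2 M_A + 0.6 M_B = 67.71
  0.6 M_A + 1.2 M_B = 93.67
Solving the pair gives M_A = 23.19 kN·m and M_B = 66.46 kN·m (hogging).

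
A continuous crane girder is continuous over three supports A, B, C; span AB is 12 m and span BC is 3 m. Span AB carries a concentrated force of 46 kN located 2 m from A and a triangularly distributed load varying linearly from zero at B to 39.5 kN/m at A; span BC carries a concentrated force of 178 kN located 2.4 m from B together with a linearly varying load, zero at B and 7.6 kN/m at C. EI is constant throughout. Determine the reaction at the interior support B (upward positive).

Release continuity at B by inserting a hinge; the redundant is the internal moment M_B. The primary structure is two simply-supported spans AB and BC.
Rotations at B on the released spans (each span's end-slope, ×1/EI):
  span AB: point load 46 at a = 2: Pab(L + a)/(6LEI) = 178.9/EI
  span AB: triangular load, peak 39.5: 7w₀L³/(360EI) = 1327/EI
  span BC: point load 178 at a = 2.4: Pab(L + b)/(6LEI) = 51.26/EI
  span BC: triangular load, peak 7.6: 7w₀L³/(360EI) = 3.99/EI
  relative rotation θ_0 = (1506 + 55.25)/EI = 1561/EI
A unit hogging moment at B produces rotation L₁/(3EI) + L₂/(3EI) = 5/EI.
Slope continuity at B: θ_0 = M_B·5/EI, so M_B = 1561/5 = 312.3 kN·m (hogging).
Span AB, ΣM about A with M_B applied at B: R_B^{AB}·12 = 1040 + 312.3, so R_B^{AB} = 112.7 kN and R_A = 283 − 112.7 = 170.3 kN.
Span BC, ΣM about C: R_B^{BC}·3 = 118.2 + 312.3, so R_B^{BC} = 143.5 kN and R_C = 189.4 − 143.5 = 45.91 kN.
R_B = 112.7 + 143.5 = 256.2 kN.

R_B = 256.2 kN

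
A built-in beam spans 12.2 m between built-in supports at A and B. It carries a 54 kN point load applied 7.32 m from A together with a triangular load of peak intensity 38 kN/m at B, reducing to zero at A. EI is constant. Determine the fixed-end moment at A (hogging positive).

M_A = 251.8 kN·m

Release both end moments; the primary structure is a simply-supported span AB with redundants M_A and M_B.
Simple-span end rotations at A and B under the given loads:
  at A: point load 54 at a = 7.32: Pab(L + b)/(6LEI) = 450.1/EI
  at B: point load 54 at a = 7.32: Pab(L + a)/(6LEI) = 514.4/EI
  at A: triangular load, peak 38: 7w₀L³/(360EI) = 1342/EI
  at B: triangular load, peak 38: w₀L³/(45EI) = 1533/EI
  θ_A0 = 1792/EI,  θ_B0 = 2048/EI
Flexibility coefficients: a unit moment at one end gives L/(3EI) there and L/(6EI) at the far end, so f₁₁ = f₂₂ = 4.067/EI and f₁₂ = f₂₁ = 2.033/EI.
Compatibility — zero rotation at each built-in end:
  4.067 M_A + 2.033 M_B = 1792
  2.033 M_A + 4.067 M_B = 2048
Solving the pair gives M_A = 251.8 kN·m and M_B = 377.7 kN·m (hogging).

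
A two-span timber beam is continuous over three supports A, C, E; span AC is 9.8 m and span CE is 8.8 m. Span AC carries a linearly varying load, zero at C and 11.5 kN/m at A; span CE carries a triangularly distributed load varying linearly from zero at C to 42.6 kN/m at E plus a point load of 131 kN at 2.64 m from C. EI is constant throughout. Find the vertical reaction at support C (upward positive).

Release continuity at C by inserting a hinge; the redundant is the internal moment M_C. The primary structure is two simply-supported spans AC and CE.
End slopes at the hinge C, treating each span as simply supported:
  span AC: triangular load, peak 11.5: 7w₀L³/(360EI) = 210.5/EI
  span CE: triangular load, peak 42.6: 7w₀L³/(360EI) = 564.5/EI
  span CE: point load 131 at a = 2.64: Pab(L + b)/(6LEI) = 603.6/EI
  relative rotation θ_0 = (210.5 + 1168)/EI = 1379/EI
A unit hogging moment at C produces rotation L₁/(3EI) + L₂/(3EI) = 6.2/EI.
Slope continuity at C: θ_0 = M_C·6.2/EI, so M_C = 1379/6.2 = 222.3 kN·m (hogging).
Span AC, ΣM about A with M_C applied at C: R_C^{AC}·9.8 = 184.1 + 222.3, so R_C^{AC} = 41.47 kN and R_A = 56.35 − 41.47 = 14.88 kN.
Span CE, ΣM about E: R_C^{CE}·8.8 = 1357 + 222.3, so R_C^{CE} = 179.4 kN and R_E = 318.4 − 179.4 = 139 kN.
R_C = 41.47 + 179.4 = 220.9 kN.

R_C = 220.9 kN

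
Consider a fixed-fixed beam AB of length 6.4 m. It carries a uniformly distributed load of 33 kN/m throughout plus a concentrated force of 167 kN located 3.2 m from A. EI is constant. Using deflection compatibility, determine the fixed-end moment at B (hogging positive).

M_B = 246.2 kN·m

Take the two fixed-end moments M_A, M_B as redundants; the released structure is the simple span AB.
Simple-span end rotations at A and B under the given loads:
  at A: UDL 33: wL³/(24EI) = 360.4/EI
  at B: UDL 33: wL³/(24EI) = 360.4/EI
  at A: point load 167 at a = 3.2: Pab(L + b)/(6LEI) = 427.5/EI
  at B: point load 167 at a = 3.2: Pab(L + a)/(6LEI) = 427.5/EI
  θ_A0 = 788/EI,  θ_B0 = 788/EI
Flexibility coefficients: a unit moment at one end gives L/(3EI) there and L/(6EI) at the far end, so f₁₁ = f₂₂ = 2.133/EI and f₁₂ = f₂₁ = 1.067/EI.
Compatibility — zero rotation at each built-in end:
  2.133 M_A + 1.067 M_B = 788
  1.067 M_A + 2.133 M_B = 788
Solving the pair gives M_A = 246.2 kN·m and M_B = 246.2 kN·m (hogging).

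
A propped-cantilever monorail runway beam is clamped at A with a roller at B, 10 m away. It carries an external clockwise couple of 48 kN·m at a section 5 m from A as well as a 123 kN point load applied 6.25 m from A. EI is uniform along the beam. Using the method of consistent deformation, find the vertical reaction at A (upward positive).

Take the reaction at B as the redundant and release it; the primary structure is a cantilever fixed at A.
Downward deflection at the released point B due to the loads:
  clockwise couple 48 at a = 5: M₀a(2L − a)/(2EI) = 1800/EI
  point load 123 at a = 6.25: Pa²(3L − a)/(6EI) = 19019/EI
  δ_0 = 20819/EI
Tip deflection under a unit load at B: L³/(3EI) = 333.3/EI.
Compatibility at B: δ_0 − R_B·δ_{BB} = 0, so R_B = 20819/333.3 = 62.46 kN.
Vertical equilibrium: R_A = ΣP − R_B = 123 − 62.46 = 60.54 kN.

R_A = 60.54 kN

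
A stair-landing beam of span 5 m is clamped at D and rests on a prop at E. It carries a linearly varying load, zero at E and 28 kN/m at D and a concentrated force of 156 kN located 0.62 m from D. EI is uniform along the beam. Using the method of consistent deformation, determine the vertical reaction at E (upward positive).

R_E = 17.45 kN

Release the roller at E. Primary structure: cantilever fixed at D.
Deflection at E on the released cantilever, summing each load's contribution:
  triangular load, peak 28 at the fixed end: w₀L⁴/(30EI) = 583.3/EI
  point load 156 at a = 0.62: Pa²(3L − a)/(6EI) = 143.7/EI
  δ_0 = 727.1/EI
Flexibility coefficient — unit upward force at E: δ_{EE} = L³/(3EI) = 41.67/EI.
Compatibility at E: δ_0 − R_E·δ_{EE} = 0, so R_E = 727.1/41.67 = 17.45 kN.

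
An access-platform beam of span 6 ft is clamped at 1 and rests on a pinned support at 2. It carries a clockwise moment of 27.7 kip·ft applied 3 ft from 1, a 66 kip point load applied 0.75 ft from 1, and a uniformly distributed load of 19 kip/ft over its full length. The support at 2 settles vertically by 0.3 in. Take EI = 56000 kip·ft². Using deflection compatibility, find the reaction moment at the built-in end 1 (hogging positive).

Release the roller at 2. Primary structure: cantilever fixed at 1.
Downward deflection at the released point 2 due to the loads:
  clockwise couple 27.7 at a = 3: M₀a(2L − a)/(2EI) = 373.9/EI
  point load 66 at a = 0.75: Pa²(3L − a)/(6EI) = 106.7/EI
  UDL 19: wL⁴/(8EI) = 3078/EI
  δ_0 = 3559/EI
Tip deflection under a unit load at 2: L³/(3EI) = 72/EI.
With EI = 56000 kip·ft²: δ_0 = 0.063548 ft and δ_{22} = 0.001286 ft/kip.
Compatibility — the beam at 2 must follow the support down by 0.025 ft: δ_0 − R_2·δ_{22} = 0.025, so R_2 = (0.063548 − 0.025)/0.001286 = 29.98 kip.
Moment equilibrium about 1: M_1 = Σ(load moments about 1) − R_2·L = 419.2 − 29.98×6 = 239.3 kip·ft.

M_1 = 239.3 kip·ft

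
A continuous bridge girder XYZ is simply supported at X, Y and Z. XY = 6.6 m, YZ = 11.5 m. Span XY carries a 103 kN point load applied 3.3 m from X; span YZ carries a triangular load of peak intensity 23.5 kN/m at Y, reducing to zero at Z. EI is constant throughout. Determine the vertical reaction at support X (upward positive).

Insert a hinge at Y; M_Y is the redundant, and each span becomes simply supported.
Rotations at Y on the released spans (each span's end-slope, ×1/EI):
  span XY: point load 103 at a = 3.3: Pab(L + a)/(6LEI) = 280.4/EI
  span YZ: triangular load, peak 23.5: w₀L³/(45EI) = 794.2/EI
  relative rotation θ_0 = (280.4 + 794.2)/EI = 1075/EI
A unit hogging moment at Y produces rotation L₁/(3EI) + L₂/(3EI) = 6.033/EI.
Compatibility: M_Y·(L₁+L₂)/(3EI) = θ_0, giving M_Y = 178.1 kN·m (hogging).
Span XY, ΣM about X with M_Y applied at Y: R_Y^{XY}·6.6 = 339.9 + 178.1, so R_Y^{XY} = 78.49 kN and R_X = 103 − 78.49 = 24.51 kN.

R_X = 24.51 kN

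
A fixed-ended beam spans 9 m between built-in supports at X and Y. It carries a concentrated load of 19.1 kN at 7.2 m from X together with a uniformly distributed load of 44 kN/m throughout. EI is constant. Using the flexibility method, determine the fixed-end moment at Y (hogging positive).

Release both end moments; the primary structure is a simply-supported span XY with redundants M_X and M_Y.
On the primary (simply-supported) span, the end slopes from the loading are:
  at X: point load 19.1 at a = 7.2: Pab(L + b)/(6LEI) = 49.51/EI
  at Y: point load 19.1 at a = 7.2: Pab(L + a)/(6LEI) = 74.26/EI
  at X: UDL 44: wL³/(24EI) = 1336/EI
  at Y: UDL 44: wL³/(24EI) = 1336/EI
  θ_X0 = 1386/EI,  θ_Y0 = 1411/EI
Flexibility coefficients: a unit moment at one end gives L/(3EI) there and L/(6EI) at the far end, so f₁₁ = f₂₂ = 3/EI and f₁₂ = f₂₁ = 1.5/EI.
Compatibility — zero rotation at each built-in end:
  3 M_X + 1.5 M_Y = 1386
  1.5 M_X + 3 M_Y = 1411
Solving the pair gives M_X = 302.5 kN·m and M_Y = 319 kN·m (hogging).

M_Y = 319 kN·m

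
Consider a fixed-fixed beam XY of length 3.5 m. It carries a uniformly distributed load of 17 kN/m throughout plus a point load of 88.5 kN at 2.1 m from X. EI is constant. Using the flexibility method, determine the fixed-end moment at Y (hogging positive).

Release both end moments; the primary structure is a simply-supported span XY with redundants M_X and M_Y.
On the primary (simply-supported) span, the end slopes from the loading are:
  at X: UDL 17: wL³/(24EI) = 30.37/EI
  at Y: UDL 17: wL³/(24EI) = 30.37/EI
  at X: point load 88.5 at a = 2.1: Pab(L + b)/(6LEI) = 60.71/EI
  at Y: point load 88.5 at a = 2.1: Pab(L + a)/(6LEI) = 69.38/EI
  θ_X0 = 91.08/EI,  θ_Y0 = 99.75/EI
Flexibility coefficients: a unit moment at one end gives L/(3EI) there and L/(6EI) at the far end, so f₁₁ = f₂₂ = 1.167/EI and f₁₂ = f₂₁ = 0.5833/EI.
Compatibility — zero rotation at each built-in end:
  1.167 M_X + 0.5833 M_Y = 91.08
  0.5833 M_X + 1.167 M_Y = 99.75
Solving the pair gives M_X = 47.09 kN·m and M_Y = 61.96 kN·m (hogging).

M_Y = 61.96 kN·m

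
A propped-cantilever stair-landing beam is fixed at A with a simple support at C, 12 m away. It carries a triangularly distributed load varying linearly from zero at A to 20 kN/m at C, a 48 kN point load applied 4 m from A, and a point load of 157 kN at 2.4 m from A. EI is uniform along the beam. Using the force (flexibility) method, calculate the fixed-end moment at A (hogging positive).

M_A = 546 kN·m

Choose R_C as the redundant. The primary structure is the cantilever fixed at A.
Primary-structure tip deflection at C by superposition:
  triangular load, peak 20 at the free end: 11w₀L⁴/(120EI) = 38016/EI
  point load 48 at a = 4: Pa²(3L − a)/(6EI) = 4096/EI
  point load 157 at a = 2.4: Pa²(3L − a)/(6EI) = 5064/EI
  δ_0 = 47176/EI
Flexibility coefficient — unit upward force at C: δ_{CC} = L³/(3EI) = 576/EI.
Compatibility at C: δ_0 − R_C·δ_{CC} = 0, so R_C = 47176/576 = 81.9 kN.
Moment equilibrium about A: M_A = Σ(load moments about A) − R_C·L = 1529 − 81.9×12 = 546 kN·m.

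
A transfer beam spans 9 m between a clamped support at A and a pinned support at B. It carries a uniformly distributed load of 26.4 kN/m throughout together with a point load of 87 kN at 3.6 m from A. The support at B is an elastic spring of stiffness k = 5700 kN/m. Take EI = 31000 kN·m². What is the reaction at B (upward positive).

R_B = 104.8 kN

Remove the prop at B; the released (primary) structure is a cantilever built in at A.
Primary-structure tip deflection at B by superposition:
  UDL 26.4: wL⁴/(8EI) = 21651/EI
  point load 87 at a = 3.6: Pa²(3L − a)/(6EI) = 4397/EI
  δ_0 = 26049/EI
Tip deflection under a unit load at B: L³/(3EI) = 243/EI.
With EI = 31000 kN·m²: δ_0 = 0.84028 m and δ_{BB} = 0.007839 m/kN.
Compatibility — the spring shortens by R_B/k under the reaction it provides: δ_0 − R_B·δ_{BB} = R_B/k. With 1/k = 0.000175 m/kN, R_B = δ_0 / (δ_{BB} + 1/k) = 0.84028 / (0.007839 + 0.000175) = 104.8 kN.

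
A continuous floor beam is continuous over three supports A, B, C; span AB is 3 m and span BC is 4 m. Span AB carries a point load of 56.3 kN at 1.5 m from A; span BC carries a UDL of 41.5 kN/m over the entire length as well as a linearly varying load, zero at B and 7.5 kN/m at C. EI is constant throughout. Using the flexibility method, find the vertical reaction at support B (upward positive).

R_B = 154.1 kN

Insert a hinge at B; M_B is the redundant, and each span becomes simply supported.
End slopes at the hinge B, treating each span as simply supported:
  span AB: point load 56.3 at a = 1.5: Pab(L + a)/(6LEI) = 31.67/EI
  span BC: UDL 41.5: wL³/(24EI) = 110.7/EI
  span BC: triangular load, peak 7.5: 7w₀L³/(360EI) = 9.333/EI
  relative rotation θ_0 = (31.67 + 120)/EI = 151.7/EI
A unit hogging moment at B produces rotation L₁/(3EI) + L₂/(3EI) = 2.333/EI.
Compatibility: M_B·(L₁+L₂)/(3EI) = θ_0, giving M_B = 65 kN·m (hogging).
Span AB, ΣM about A with M_B applied at B: R_B^{AB}·3 = 84.45 + 65, so R_B^{AB} = 49.82 kN and R_A = 56.3 − 49.82 = 6.483 kN.
Span BC, ΣM about C: R_B^{BC}·4 = 352 + 65, so R_B^{BC} = 104.3 kN and R_C = 181 − 104.3 = 76.75 kN.
R_B = 49.82 + 104.3 = 154.1 kN.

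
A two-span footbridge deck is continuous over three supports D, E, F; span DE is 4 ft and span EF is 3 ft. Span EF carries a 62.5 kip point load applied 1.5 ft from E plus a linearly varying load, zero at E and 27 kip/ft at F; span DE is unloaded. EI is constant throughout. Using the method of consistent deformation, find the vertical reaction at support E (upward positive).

R_E = 57.08 kip

Release continuity at E by inserting a hinge; the redundant is the internal moment M_E. The primary structure is two simply-supported spans DE and EF.
End slopes at the hinge E, treating each span as simply supported:
  span EF: point load 62.5 at a = 1.5: Pab(L + b)/(6LEI) = 35.16/EI
  span EF: triangular load, peak 27: 7w₀L³/(360EI) = 14.18/EI
  relative rotation θ_0 = (0 + 49.33)/EI = 49.33/EI
A unit hogging moment at E produces rotation L₁/(3EI) + L₂/(3EI) = 2.333/EI.
Slope continuity at E: θ_0 = M_E·2.333/EI, so M_E = 49.33/2.333 = 21.14 kip·ft (hogging).
Span DE, ΣM about D with M_E applied at E: R_E^{DE}·4 = 0 + 21.14, so R_E^{DE} = 5.285 kip and R_D = 0 − 5.285 = -5.285 kip.
Span EF, ΣM about F: R_E^{EF}·3 = 134.2 + 21.14, so R_E^{EF} = 51.8 kip and R_F = 103 − 51.8 = 51.2 kip.
R_E = 5.285 + 51.8 = 57.08 kip.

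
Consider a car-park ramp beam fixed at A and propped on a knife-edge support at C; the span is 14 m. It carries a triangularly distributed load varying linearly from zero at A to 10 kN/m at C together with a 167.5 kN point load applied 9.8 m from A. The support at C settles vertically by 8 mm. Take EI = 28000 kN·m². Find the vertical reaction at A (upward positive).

R_A = 104.9 kN

Release the roller at C. Primary structure: cantilever fixed at A.
Deflection at C on the released cantilever, summing each load's contribution:
  triangular load, peak 10 at the free end: 11w₀L⁴/(120EI) = 35215/EI
  point load 167.5 at a = 9.8: Pa²(3L − a)/(6EI) = 86332/EI
  δ_0 = 121547/EI
Tip deflection under a unit load at C: L³/(3EI) = 914.7/EI.
With EI = 28000 kN·m²: δ_0 = 4.341 m and δ_{CC} = 0.032667 m/kN.
Compatibility — the beam at C must follow the support down by 0.008 m: δ_0 − R_C·δ_{CC} = 0.008, so R_C = (4.341 − 0.008)/0.032667 = 132.6 kN.
Vertical equilibrium: R_A = ΣP − R_C = 237.5 − 132.6 = 104.9 kN.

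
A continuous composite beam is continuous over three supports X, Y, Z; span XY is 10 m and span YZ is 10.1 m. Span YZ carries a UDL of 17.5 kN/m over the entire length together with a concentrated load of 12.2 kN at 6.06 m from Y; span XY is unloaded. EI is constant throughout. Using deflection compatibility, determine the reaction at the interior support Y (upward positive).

Take M_Y as the redundant. Released structure: two simple spans XY and YZ with a hinge at Y.
Discontinuity in slope at Y on the released structure — sum the simple-span end rotations:
  span YZ: UDL 17.5: wL³/(24EI) = 751.3/EI
  span YZ: point load 12.2 at a = 6.06: Pab(L + b)/(6LEI) = 69.69/EI
  relative rotation θ_0 = (0 + 821)/EI = 821/EI
A unit hogging moment at Y produces rotation L₁/(3EI) + L₂/(3EI) = 6.7/EI.
Compatibility: M_Y·(L₁+L₂)/(3EI) = θ_0, giving M_Y = 122.5 kN·m (hogging).
Span XY, ΣM about X with M_Y applied at Y: R_Y^{XY}·10 = 0 + 122.5, so R_Y^{XY} = 12.25 kN and R_X = 0 − 12.25 = -12.25 kN.
Span YZ, ΣM about Z: R_Y^{YZ}·10.1 = 941.9 + 122.5, so R_Y^{YZ} = 105.4 kN and R_Z = 188.9 − 105.4 = 83.56 kN.
R_Y = 12.25 + 105.4 = 117.6 kN.

R_Y = 117.6 kN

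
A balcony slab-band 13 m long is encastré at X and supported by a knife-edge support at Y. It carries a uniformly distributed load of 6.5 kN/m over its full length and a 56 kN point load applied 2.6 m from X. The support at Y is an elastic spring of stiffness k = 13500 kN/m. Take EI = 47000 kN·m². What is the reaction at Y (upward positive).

Remove the prop at Y; the released (primary) structure is a cantilever built in at X.
Downward deflection at the released point Y due to the loads:
  UDL 6.5: wL⁴/(8EI) = 23206/EI
  point load 56 at a = 2.6: Pa²(3L − a)/(6EI) = 2297/EI
  δ_0 = 25502/EI
Flexibility coefficient — unit upward force at Y: δ_{YY} = L³/(3EI) = 732.3/EI.
With EI = 47000 kN·m²: δ_0 = 0.5426 m and δ_{YY} = 0.015582 m/kN.
Compatibility — the spring shortens by R_Y/k under the reaction it provides: δ_0 − R_Y·δ_{YY} = R_Y/k. With 1/k = 0.000074 m/kN, R_Y = δ_0 / (δ_{YY} + 1/k) = 0.5426 / (0.015582 + 0.000074) = 34.66 kN.

R_Y = 34.66 kN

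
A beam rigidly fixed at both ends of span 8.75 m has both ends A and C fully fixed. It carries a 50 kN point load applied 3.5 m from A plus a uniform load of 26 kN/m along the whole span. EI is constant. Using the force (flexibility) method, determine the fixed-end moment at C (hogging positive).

Take the two fixed-end moments M_A, M_C as redundants; the released structure is the simple span AC.
On the primary (simply-supported) span, the end slopes from the loading are:
  at A: point load 50 at a = 3.5: Pab(L + b)/(6LEI) = 245/EI
  at C: point load 50 at a = 3.5: Pab(L + a)/(6LEI) = 214.4/EI
  at A: UDL 26: wL³/(24EI) = 725.7/EI
  at C: UDL 26: wL³/(24EI) = 725.7/EI
  θ_A0 = 970.7/EI,  θ_C0 = 940.1/EI
Flexibility coefficients: a unit moment at one end gives L/(3EI) there and L/(6EI) at the far end, so f₁₁ = f₂₂ = 2.917/EI and f₁₂ = f₂₁ = 1.458/EI.
Compatibility — zero rotation at each built-in end:
  2.917 M_A + 1.458 M_C = 970.7
  1.458 M_A + 2.917 M_C = 940.1
Solving the pair gives M_A = 228.9 kN·m and M_C = 207.9 kN·m (hogging).

M_C = 207.9 kN·m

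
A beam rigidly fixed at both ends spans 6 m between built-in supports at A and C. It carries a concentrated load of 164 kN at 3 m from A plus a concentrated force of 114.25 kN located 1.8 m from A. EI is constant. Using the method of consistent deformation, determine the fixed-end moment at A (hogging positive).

M_A = 223.8 kN·m

Release both end moments; the primary structure is a simply-supported span AC with redundants M_A and M_C.
Simple-span end rotations at A and C under the given loads:
  at A: point load 164 at a = 3: Pab(L + b)/(6LEI) = 369/EI
  at C: point load 164 at a = 3: Pab(L + a)/(6LEI) = 369/EI
  at A: point load 114.25 at a = 1.8: Pab(L + b)/(6LEI) = 244.7/EI
  at C: point load 114.25 at a = 1.8: Pab(L + a)/(6LEI) = 187.1/EI
  θ_A0 = 613.7/EI,  θ_C0 = 556.1/EI
Flexibility coefficients: a unit moment at one end gives L/(3EI) there and L/(6EI) at the far end, so f₁₁ = f₂₂ = 2/EI and f₁₂ = f₂₁ = 1/EI.
Compatibility — zero rotation at each built-in end:
  2 M_A + 1 M_C = 613.7
  1 M_A + 2 M_C = 556.1
Solving the pair gives M_A = 223.8 kN·m and M_C = 166.2 kN·m (hogging).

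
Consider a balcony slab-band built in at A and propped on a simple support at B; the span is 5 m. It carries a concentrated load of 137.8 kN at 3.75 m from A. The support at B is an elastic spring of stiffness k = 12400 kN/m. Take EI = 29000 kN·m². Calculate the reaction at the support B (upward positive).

Remove the prop at B; the released (primary) structure is a cantilever built in at A.
Deflection at B on the released cantilever, summing each load's contribution:
  point load 137.8 at a = 3.75: Pa²(3L − a)/(6EI) = 3633/EI
Flexibility coefficient — unit upward force at B: δ_{BB} = L³/(3EI) = 41.67/EI.
With EI = 29000 kN·m²: δ_0 = 0.12529 m and δ_{BB} = 0.001437 m/kN.
Compatibility — the spring shortens by R_B/k under the reaction it provides: δ_0 − R_B·δ_{BB} = R_B/k. With 1/k = 0.000081 m/kN, R_B = δ_0 / (δ_{BB} + 1/k) = 0.12529 / (0.001437 + 0.000081) = 82.57 kN.

R_B = 82.57 kN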